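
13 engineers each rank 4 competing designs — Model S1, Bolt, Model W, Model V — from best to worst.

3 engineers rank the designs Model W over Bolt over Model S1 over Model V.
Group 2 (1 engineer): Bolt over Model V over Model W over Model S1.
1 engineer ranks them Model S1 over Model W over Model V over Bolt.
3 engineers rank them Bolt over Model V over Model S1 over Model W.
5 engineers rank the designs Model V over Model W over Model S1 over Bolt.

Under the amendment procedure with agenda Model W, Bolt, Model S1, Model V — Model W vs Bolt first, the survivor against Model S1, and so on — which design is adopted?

Round 1: Model W vs Bolt — 9–4, Model W advances.
Round 2: Model W vs Model S1 — 9–4, Model W advances.
Round 3: Model W vs Model V — 4–9, Model V advances.
The agenda winner is Model V.

Model V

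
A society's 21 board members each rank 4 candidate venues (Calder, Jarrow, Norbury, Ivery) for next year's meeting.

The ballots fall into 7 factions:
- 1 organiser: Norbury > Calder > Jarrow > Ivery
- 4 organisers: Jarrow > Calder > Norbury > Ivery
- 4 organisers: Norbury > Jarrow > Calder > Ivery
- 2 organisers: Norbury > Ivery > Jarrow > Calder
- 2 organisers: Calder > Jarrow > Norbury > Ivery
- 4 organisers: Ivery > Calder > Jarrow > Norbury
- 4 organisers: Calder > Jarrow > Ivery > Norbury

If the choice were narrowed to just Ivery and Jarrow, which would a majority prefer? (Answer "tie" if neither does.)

Jarrow

Ballots ranking Ivery above Jarrow: 2 + 4 = 6.
Ballots ranking Jarrow above Ivery: 21 − 6 = 15.
Jarrow wins the head-to-head 15–6.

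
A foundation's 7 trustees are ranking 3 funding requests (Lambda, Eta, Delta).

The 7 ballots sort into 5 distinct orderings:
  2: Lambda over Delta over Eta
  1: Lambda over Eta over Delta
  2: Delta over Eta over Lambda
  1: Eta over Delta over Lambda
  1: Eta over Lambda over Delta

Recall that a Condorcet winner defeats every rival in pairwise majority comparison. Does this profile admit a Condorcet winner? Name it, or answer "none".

Pairwise majorities:
Lambda vs Eta: Eta, 4–3.
Lambda vs Delta: Lambda preferred on 2+1+1 = 4 ballots; Lambda wins 4–3.
Eta vs Delta: 3 to 4, Delta.
Each project drops at least one matchup (Lambda loses to Eta; Eta loses to Delta; Delta loses to Lambda); the cycle Lambda → Delta → Eta → Lambda rules out a Condorcet winner.

none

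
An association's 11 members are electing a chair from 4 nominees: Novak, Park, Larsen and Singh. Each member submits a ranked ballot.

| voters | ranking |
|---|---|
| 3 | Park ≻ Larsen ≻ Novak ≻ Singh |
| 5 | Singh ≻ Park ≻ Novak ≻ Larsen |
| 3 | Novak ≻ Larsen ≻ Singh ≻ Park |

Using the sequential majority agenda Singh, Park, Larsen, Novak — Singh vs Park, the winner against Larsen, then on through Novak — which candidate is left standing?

Novak

Round 1: Singh vs Park — 8–3, Singh advances.
Round 2: Singh vs Larsen — 5–6, Larsen advances.
Round 3: Larsen vs Novak — 3–8, Novak advances.
Novak survives the agenda.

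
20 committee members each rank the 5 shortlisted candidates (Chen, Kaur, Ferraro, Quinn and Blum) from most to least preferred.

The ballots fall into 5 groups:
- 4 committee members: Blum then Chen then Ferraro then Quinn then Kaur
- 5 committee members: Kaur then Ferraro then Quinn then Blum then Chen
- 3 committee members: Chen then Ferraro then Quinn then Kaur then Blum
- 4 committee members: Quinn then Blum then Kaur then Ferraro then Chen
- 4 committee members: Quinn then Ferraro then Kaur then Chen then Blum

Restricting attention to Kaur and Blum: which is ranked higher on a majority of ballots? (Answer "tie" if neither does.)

Kaur

Ballots ranking Kaur above Blum: 5 + 3 + 4 = 12.
Ballots ranking Blum above Kaur: 20 − 12 = 8.
Kaur wins the head-to-head 12–8.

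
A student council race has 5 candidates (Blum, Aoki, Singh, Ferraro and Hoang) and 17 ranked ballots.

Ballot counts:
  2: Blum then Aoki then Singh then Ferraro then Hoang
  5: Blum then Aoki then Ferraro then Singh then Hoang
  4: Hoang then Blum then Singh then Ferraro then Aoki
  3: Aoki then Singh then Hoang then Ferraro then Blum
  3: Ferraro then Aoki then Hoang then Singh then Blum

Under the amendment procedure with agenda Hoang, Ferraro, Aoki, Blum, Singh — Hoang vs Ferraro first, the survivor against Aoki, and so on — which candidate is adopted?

Blum

Round 1: Hoang vs Ferraro — 7–10, Ferraro advances.
Round 2: Ferraro vs Aoki — 7–10, Aoki advances.
Round 3: Aoki vs Blum — 6–11, Blum advances.
Round 4: Blum vs Singh — 11–6, Blum advances.
Blum survives the agenda.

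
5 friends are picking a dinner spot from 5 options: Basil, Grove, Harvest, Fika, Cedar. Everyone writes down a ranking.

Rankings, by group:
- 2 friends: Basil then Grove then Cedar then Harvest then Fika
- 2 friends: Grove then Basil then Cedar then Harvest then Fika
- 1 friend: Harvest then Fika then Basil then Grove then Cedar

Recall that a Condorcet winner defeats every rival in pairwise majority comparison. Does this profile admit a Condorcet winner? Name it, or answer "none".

Basil

Pairwise majorities:
Basil vs Grove: Basil wins 3–2.
Basil vs Harvest: Basil wins 4–1.
Basil vs Fika: Basil, 4–1.
Basil–Cedar: Basil 5–0.
Grove–Harvest: Grove 4–1.
Grove vs Fika: Grove wins 4–1.
Grove–Cedar: Grove 5–0.
Harvest–Fika: Harvest 5–0.
Harvest vs Cedar: Cedar, 4–1.
Fika vs Cedar: Cedar, 4–1.
Basil beats each of Grove, Harvest, Fika, Cedar — Basil is the Condorcet winner.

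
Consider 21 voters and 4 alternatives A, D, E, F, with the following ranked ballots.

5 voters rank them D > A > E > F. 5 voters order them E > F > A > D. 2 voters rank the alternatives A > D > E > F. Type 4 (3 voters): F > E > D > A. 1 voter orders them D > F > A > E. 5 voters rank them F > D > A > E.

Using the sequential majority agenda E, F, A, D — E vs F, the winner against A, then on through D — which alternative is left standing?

D

Round 1: E vs F — 12–9, E advances.
Round 2: E vs A — 8–13, A advances.
Round 3: A vs D — 7–14, D advances.
D survives the agenda.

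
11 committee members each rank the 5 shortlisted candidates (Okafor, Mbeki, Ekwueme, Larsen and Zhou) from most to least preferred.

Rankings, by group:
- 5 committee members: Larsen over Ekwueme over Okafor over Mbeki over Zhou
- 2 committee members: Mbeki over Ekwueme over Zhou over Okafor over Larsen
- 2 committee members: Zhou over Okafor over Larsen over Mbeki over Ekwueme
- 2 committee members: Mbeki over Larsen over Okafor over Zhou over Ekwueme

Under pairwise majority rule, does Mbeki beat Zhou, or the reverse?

Ballots ranking Mbeki above Zhou: 5 + 2 + 2 = 9.
Ballots ranking Zhou above Mbeki: 11 − 9 = 2.
Mbeki wins the head-to-head 9–2.

Mbeki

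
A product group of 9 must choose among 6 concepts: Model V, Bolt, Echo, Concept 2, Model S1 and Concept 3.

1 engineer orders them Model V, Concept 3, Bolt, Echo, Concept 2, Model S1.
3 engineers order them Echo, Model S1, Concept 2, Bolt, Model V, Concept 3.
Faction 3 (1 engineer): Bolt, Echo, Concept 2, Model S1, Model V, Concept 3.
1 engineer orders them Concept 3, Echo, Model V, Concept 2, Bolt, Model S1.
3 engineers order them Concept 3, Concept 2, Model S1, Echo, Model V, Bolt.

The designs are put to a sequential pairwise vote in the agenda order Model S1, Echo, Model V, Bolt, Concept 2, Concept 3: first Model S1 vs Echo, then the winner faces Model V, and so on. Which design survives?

Concept 3

Round 1: Model S1 vs Echo — 3–6, Echo advances.
Round 2: Echo vs Model V — 8–1, Echo advances.
Round 3: Echo vs Bolt — 7–2, Echo advances.
Round 4: Echo vs Concept 2 — 6–3, Echo advances.
Round 5: Echo vs Concept 3 — 4–5, Concept 3 advances.
The agenda winner is Concept 3.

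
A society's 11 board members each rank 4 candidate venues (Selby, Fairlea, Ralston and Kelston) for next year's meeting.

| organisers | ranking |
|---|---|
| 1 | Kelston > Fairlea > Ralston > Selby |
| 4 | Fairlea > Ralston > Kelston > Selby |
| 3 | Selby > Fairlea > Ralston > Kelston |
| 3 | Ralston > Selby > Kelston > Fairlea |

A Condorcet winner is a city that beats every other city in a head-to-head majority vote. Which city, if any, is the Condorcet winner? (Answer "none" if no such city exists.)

Head-to-head results (11 organisers):
Selby vs Fairlea: Selby wins 6–5.
Selby vs Ralston: Ralston wins 8–3.
Selby vs Kelston: Selby, 6–5.
Fairlea–Ralston: Fairlea 8–3.
Fairlea–Kelston: Fairlea 7–4.
Ralston vs Kelston: Ralston wins 10–1.
No city is unbeaten: Selby loses to Ralston; Fairlea loses to Selby; Ralston loses to Fairlea; Kelston loses to Selby. In particular Selby beats Fairlea beats Ralston beats Selby is a majority cycle — no Condorcet winner exists.

none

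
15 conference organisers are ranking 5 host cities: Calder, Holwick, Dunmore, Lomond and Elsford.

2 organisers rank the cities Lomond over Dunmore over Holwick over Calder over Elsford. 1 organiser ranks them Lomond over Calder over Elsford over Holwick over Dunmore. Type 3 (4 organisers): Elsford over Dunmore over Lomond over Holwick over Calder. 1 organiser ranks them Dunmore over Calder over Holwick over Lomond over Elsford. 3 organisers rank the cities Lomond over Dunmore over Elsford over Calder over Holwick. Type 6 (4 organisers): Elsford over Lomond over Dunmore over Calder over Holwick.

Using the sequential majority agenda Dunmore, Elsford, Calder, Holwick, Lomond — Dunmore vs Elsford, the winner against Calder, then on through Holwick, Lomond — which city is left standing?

Elsford

Round 1: Dunmore vs Elsford — 6–9, Elsford advances.
Round 2: Elsford vs Calder — 11–4, Elsford advances.
Round 3: Elsford vs Holwick — 12–3, Elsford advances.
Round 4: Elsford vs Lomond — 8–7, Elsford advances.
The agenda winner is Elsford.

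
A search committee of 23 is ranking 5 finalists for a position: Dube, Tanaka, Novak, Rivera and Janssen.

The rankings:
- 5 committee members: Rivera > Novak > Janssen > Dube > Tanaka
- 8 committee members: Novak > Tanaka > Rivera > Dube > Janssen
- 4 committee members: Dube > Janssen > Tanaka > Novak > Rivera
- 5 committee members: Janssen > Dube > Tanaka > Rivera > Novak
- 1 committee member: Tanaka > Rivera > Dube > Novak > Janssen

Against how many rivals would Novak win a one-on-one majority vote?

4

Novak against each rival (23 committee members):
Novak vs Dube: 5+8 = 13 for Novak, 10 for Dube — Novak by 13–10.
Novak vs Tanaka: Novak, 13–10.
Novak vs Rivera: Novak preferred on 8+4 = 12 ballots; Novak wins 12–11.
Novak–Janssen: Novak 14–9.
Novak beats Dube, Tanaka, Rivera, Janssen — 4 pairwise wins.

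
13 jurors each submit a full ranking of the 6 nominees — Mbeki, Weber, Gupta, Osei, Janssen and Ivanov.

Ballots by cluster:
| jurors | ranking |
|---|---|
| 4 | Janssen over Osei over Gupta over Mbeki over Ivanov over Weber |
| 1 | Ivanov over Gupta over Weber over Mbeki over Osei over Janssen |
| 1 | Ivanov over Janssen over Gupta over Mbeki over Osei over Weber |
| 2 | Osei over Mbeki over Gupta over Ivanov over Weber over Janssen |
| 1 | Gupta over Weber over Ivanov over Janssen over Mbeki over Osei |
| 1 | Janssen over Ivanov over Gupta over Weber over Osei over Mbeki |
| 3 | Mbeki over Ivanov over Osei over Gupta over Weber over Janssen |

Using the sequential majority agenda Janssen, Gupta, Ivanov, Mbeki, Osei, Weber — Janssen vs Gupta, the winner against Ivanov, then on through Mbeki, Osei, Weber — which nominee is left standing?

Round 1: Janssen vs Gupta — 6–7, Gupta advances.
Round 2: Gupta vs Ivanov — 7–6, Gupta advances.
Round 3: Gupta vs Mbeki — 8–5, Gupta advances.
Round 4: Gupta vs Osei — 4–9, Osei advances.
Round 5: Osei vs Weber — 10–3, Osei advances.
Osei survives the agenda.

Osei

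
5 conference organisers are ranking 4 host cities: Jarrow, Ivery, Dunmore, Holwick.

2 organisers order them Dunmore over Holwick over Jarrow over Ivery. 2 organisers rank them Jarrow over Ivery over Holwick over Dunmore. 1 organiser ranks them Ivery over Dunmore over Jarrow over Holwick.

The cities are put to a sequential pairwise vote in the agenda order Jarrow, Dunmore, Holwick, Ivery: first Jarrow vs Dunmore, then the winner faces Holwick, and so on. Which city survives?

Round 1: Jarrow vs Dunmore — 2–3, Dunmore advances.
Round 2: Dunmore vs Holwick — 3–2, Dunmore advances.
Round 3: Dunmore vs Ivery — 2–3, Ivery advances.
The agenda winner is Ivery.

Ivery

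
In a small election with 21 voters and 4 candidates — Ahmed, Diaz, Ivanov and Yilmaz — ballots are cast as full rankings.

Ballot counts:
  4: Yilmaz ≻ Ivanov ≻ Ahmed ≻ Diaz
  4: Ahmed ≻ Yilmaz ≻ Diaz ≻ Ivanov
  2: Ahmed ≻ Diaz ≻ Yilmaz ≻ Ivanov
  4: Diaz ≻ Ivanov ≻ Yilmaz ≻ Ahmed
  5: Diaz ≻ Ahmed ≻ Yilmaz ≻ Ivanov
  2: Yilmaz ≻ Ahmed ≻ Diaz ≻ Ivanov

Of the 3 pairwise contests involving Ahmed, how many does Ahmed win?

Ahmed against each rival (21 voters):
Ahmed vs Diaz: 12 to 9, Ahmed.
Ahmed vs Ivanov: Ahmed, 13–8.
Ahmed vs Yilmaz: Ahmed preferred on 4+2+5 = 11 ballots; Ahmed wins 11–10.
Ahmed beats Diaz, Ivanov, Yilmaz — 3 pairwise wins.

3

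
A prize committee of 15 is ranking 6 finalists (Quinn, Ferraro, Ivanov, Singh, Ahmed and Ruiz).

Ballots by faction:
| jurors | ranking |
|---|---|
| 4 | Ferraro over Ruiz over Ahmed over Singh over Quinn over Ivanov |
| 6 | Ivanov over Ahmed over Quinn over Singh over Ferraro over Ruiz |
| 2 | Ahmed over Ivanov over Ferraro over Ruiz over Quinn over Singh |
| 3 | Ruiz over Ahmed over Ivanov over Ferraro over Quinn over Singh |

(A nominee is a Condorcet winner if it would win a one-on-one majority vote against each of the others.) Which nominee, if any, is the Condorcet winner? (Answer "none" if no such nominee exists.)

Head-to-head results (15 jurors):
Quinn vs Ferraro: Quinn is ranked higher on 6 ballots, Ferraro on 9. Ferraro wins 9–6.
Quinn vs Ivanov: Ivanov, 11–4.
Quinn vs Singh: Quinn wins 11–4.
Quinn vs Ahmed: Quinn preferred on 0 ballots; Ahmed wins 15–0.
Quinn vs Ruiz: Quinn is ranked higher on 6 ballots, Ruiz on 9. Ruiz wins 9–6.
Ferraro vs Ivanov: Ivanov wins 11–4.
Ferraro vs Singh: Ferraro, 9–6.
Ferraro vs Ahmed: 4 for Ferraro, 11 for Ahmed — Ahmed by 11–4.
Ferraro vs Ruiz: 12 to 3, Ferraro.
Ivanov vs Singh: Ivanov is ranked higher on 6+2+3 = 11 ballots, Singh on 4. Ivanov wins 11–4.
Ivanov vs Ahmed: 6 for Ivanov, 9 for Ahmed — Ahmed by 9–6.
Ivanov vs Ruiz: Ivanov preferred on 6+2 = 8 ballots; Ivanov wins 8–7.
Singh vs Ahmed: Singh preferred on 0 ballots; Ahmed wins 15–0.
Singh vs Ruiz: Ruiz wins 9–6.
Ahmed vs Ruiz: 6+2 = 8 for Ahmed, 7 for Ruiz — Ahmed by 8–7.
Ahmed beats each of Quinn, Ferraro, Ivanov, Singh, Ruiz — Ahmed is the Condorcet winner.

Ahmed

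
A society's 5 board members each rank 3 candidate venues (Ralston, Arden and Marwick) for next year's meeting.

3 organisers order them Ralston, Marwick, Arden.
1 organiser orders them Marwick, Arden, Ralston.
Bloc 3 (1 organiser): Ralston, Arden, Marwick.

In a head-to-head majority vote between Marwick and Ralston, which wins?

Ralston

Ballots ranking Marwick above Ralston: 1.
Ballots ranking Ralston above Marwick: 5 − 1 = 4.
Ralston wins the head-to-head 4–1.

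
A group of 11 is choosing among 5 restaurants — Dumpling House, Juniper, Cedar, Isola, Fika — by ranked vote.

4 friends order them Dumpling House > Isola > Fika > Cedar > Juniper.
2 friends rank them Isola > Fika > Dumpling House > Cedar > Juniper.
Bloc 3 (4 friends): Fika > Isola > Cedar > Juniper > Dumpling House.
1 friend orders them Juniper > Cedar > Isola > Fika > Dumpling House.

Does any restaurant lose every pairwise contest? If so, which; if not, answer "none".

Head-to-head results (11 friends):
Dumpling House vs Juniper: 4+2 = 6 for Dumpling House, 5 for Juniper — Dumpling House by 6–5.
Dumpling House vs Cedar: 4+2 = 6 for Dumpling House, 5 for Cedar — Dumpling House by 6–5.
Dumpling House vs Isola: Isola, 7–4.
Dumpling House vs Fika: Fika wins 7–4.
Juniper vs Cedar: Cedar, 10–1.
Juniper vs Isola: Isola, 10–1.
Juniper vs Fika: Fika wins 10–1.
Cedar vs Isola: Cedar is ranked higher on 1 ballot, Isola on 10. Isola wins 10–1.
Cedar vs Fika: Fika, 10–1.
Isola vs Fika: Isola preferred on 4+2+1 = 7 ballots; Isola wins 7–4.
Juniper is beaten in every head-to-head and is the Condorcet loser.

Juniper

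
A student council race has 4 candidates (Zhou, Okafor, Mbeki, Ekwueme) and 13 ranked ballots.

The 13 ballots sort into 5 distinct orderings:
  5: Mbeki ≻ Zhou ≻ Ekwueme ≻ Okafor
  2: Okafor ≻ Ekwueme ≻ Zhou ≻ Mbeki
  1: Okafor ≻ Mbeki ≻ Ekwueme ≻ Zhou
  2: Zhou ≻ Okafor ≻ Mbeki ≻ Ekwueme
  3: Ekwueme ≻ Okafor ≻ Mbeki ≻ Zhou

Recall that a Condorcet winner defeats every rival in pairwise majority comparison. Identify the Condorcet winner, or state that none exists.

none

Head-to-head results (13 voters):
Zhou–Okafor: Zhou 7–6.
Zhou–Mbeki: Mbeki 9–4.
Zhou vs Ekwueme: Zhou, 7–6.
Okafor–Mbeki: Okafor 8–5.
Okafor vs Ekwueme: Ekwueme, 8–5.
Mbeki vs Ekwueme: Mbeki wins 8–5.
No candidate is unbeaten: Zhou loses to Mbeki; Okafor loses to Zhou; Mbeki loses to Okafor; Ekwueme loses to Zhou. In particular Zhou > Okafor > Mbeki > Zhou is a majority cycle — no Condorcet winner exists.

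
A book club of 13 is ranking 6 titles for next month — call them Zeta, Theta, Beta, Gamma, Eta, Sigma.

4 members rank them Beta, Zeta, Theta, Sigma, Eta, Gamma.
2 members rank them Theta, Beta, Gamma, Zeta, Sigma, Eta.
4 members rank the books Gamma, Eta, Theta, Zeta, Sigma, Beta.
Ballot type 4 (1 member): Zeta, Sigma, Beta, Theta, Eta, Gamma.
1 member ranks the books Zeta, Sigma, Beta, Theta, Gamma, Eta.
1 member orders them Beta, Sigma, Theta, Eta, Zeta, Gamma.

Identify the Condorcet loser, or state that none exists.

Eta

Head-to-head results (13 members):
Zeta–Theta: Theta 7–6.
Zeta vs Beta: Beta wins 7–6.
Zeta vs Gamma: Zeta, 7–6.
Zeta vs Eta: 4+2+1+1 = 8 for Zeta, 5 for Eta — Zeta by 8–5.
Zeta vs Sigma: 12 to 1, Zeta.
Theta vs Beta: Beta wins 7–6.
Theta vs Gamma: Theta preferred on 4+2+1+1+1 = 9 ballots; Theta wins 9–4.
Theta vs Eta: Theta preferred on 4+2+1+1+1 = 9 ballots; Theta wins 9–4.
Theta vs Sigma: 4+2+4 = 10 for Theta, 3 for Sigma — Theta by 10–3.
Beta vs Gamma: Beta, 9–4.
Beta vs Eta: Beta preferred on 4+2+1+1+1 = 9 ballots; Beta wins 9–4.
Beta vs Sigma: Beta, 7–6.
Gamma vs Eta: Gamma preferred on 2+4+1 = 7 ballots; Gamma wins 7–6.
Gamma vs Sigma: Gamma is ranked higher on 2+4 = 6 ballots, Sigma on 7. Sigma wins 7–6.
Eta vs Sigma: Sigma wins 9–4.
Eta loses to every other book — it is the Condorcet loser.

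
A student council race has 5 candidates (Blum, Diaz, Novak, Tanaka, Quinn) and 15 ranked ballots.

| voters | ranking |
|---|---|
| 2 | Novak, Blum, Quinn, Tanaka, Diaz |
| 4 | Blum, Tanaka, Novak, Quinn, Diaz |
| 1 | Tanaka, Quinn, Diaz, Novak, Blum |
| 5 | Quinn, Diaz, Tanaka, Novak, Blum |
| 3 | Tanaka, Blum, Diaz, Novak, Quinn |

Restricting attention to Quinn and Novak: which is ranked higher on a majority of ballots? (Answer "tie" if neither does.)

Ballots ranking Quinn above Novak: 1 + 5 = 6.
Ballots ranking Novak above Quinn: 15 − 6 = 9.
Novak wins the head-to-head 9–6.

Novak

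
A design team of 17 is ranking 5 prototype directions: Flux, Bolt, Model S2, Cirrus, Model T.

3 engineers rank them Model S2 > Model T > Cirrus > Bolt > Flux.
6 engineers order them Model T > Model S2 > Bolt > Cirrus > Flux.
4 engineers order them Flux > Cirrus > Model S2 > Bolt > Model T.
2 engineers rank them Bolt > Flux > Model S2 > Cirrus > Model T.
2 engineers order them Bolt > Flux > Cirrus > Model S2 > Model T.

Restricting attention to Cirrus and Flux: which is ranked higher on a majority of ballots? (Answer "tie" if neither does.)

Ballots ranking Cirrus above Flux: 3 + 6 = 9.
Ballots ranking Flux above Cirrus: 17 − 9 = 8.
Cirrus wins the head-to-head 9–8.

Cirrus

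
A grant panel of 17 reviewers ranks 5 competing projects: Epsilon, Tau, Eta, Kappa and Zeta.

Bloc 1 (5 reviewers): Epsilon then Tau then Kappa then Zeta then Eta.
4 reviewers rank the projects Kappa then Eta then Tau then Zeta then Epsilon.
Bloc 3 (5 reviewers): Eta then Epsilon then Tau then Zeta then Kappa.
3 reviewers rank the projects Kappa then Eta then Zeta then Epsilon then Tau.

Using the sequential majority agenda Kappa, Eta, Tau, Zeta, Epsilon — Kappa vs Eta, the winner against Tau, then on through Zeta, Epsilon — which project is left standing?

Epsilon

Round 1: Kappa vs Eta — 12–5, Kappa advances.
Round 2: Kappa vs Tau — 7–10, Tau advances.
Round 3: Tau vs Zeta — 14–3, Tau advances.
Round 4: Tau vs Epsilon — 4–13, Epsilon advances.
The agenda winner is Epsilon.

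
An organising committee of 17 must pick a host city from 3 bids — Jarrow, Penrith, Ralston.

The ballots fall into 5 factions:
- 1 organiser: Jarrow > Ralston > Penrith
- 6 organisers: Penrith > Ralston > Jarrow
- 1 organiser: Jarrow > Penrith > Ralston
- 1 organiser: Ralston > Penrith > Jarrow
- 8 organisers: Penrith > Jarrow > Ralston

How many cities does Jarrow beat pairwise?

1

Jarrow against each rival (17 organisers):
Jarrow vs Penrith: Jarrow preferred on 1+1 = 2 ballots; Penrith wins 15–2.
Jarrow–Ralston: Jarrow 10–7.
Jarrow beats Ralston; loses to Penrith — 1 pairwise win.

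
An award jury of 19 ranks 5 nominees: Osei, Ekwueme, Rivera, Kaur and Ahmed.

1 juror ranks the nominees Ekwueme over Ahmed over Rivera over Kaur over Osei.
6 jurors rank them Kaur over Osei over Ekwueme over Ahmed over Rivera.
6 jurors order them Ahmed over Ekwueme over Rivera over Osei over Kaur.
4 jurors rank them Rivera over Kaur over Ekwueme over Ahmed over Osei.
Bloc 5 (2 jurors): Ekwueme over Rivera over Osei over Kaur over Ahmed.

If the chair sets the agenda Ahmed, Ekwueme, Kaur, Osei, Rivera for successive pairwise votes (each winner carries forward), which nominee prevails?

Round 1: Ahmed vs Ekwueme — 6–13, Ekwueme advances.
Round 2: Ekwueme vs Kaur — 9–10, Kaur advances.
Round 3: Kaur vs Osei — 11–8, Kaur advances.
Round 4: Kaur vs Rivera — 6–13, Rivera advances.
The agenda winner is Rivera.

Rivera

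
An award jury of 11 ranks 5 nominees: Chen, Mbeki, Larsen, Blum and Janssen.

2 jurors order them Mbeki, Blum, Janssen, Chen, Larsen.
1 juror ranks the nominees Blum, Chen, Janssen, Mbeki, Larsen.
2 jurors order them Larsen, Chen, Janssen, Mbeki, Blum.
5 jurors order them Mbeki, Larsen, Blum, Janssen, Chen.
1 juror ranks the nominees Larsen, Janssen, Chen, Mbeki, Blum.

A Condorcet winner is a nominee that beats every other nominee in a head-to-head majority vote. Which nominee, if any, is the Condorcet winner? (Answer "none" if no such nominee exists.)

Mbeki

Check each pair by majority over 11 ballots:
Chen vs Mbeki: Chen preferred on 1+2+1 = 4 ballots; Mbeki wins 7–4.
Chen vs Larsen: Chen preferred on 2+1 = 3 ballots; Larsen wins 8–3.
Chen vs Blum: Chen preferred on 2+1 = 3 ballots; Blum wins 8–3.
Chen vs Janssen: Chen is ranked higher on 1+2 = 3 ballots, Janssen on 8. Janssen wins 8–3.
Mbeki vs Larsen: Mbeki preferred on 2+1+5 = 8 ballots; Mbeki wins 8–3.
Mbeki vs Blum: 2+2+5+1 = 10 for Mbeki, 1 for Blum — Mbeki by 10–1.
Mbeki vs Janssen: 7 to 4, Mbeki.
Larsen vs Blum: Larsen preferred on 2+5+1 = 8 ballots; Larsen wins 8–3.
Larsen vs Janssen: 2+5+1 = 8 for Larsen, 3 for Janssen — Larsen by 8–3.
Blum vs Janssen: 2+1+5 = 8 for Blum, 3 for Janssen — Blum by 8–3.
Mbeki wins every pairwise contest, so Mbeki is the Condorcet winner.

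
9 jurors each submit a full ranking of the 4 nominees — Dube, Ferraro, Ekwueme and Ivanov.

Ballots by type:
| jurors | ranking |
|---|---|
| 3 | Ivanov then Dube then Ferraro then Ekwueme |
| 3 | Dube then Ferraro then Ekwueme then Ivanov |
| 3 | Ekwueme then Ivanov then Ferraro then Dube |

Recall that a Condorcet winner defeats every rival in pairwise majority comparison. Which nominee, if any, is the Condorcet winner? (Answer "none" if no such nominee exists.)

none

Head-to-head results (9 jurors):
Dube vs Ferraro: Dube is ranked higher on 3+3 = 6 ballots, Ferraro on 3. Dube wins 6–3.
Dube vs Ekwueme: 3+3 = 6 for Dube, 3 for Ekwueme — Dube by 6–3.
Dube vs Ivanov: Dube is ranked higher on 3 ballots, Ivanov on 6. Ivanov wins 6–3.
Ferraro vs Ekwueme: 6 to 3, Ferraro.
Ferraro vs Ivanov: 3 to 6, Ivanov.
Ekwueme vs Ivanov: 3+3 = 6 for Ekwueme, 3 for Ivanov — Ekwueme by 6–3.
No nominee is unbeaten: Dube loses to Ivanov; Ferraro loses to Dube; Ekwueme loses to Dube; Ivanov loses to Ekwueme. In particular Dube beats Ekwueme beats Ivanov beats Dube is a majority cycle — no Condorcet winner exists.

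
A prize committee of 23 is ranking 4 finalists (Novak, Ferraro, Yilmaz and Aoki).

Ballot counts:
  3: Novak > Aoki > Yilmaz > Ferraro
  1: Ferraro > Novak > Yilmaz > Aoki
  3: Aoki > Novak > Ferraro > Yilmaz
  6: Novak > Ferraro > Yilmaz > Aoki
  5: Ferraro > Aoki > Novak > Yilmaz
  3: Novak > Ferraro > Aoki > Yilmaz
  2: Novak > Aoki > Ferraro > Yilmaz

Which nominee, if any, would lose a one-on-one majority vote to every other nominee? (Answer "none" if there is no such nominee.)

Yilmaz

Head-to-head results (23 jurors):
Novak–Ferraro: Novak 17–6.
Novak vs Yilmaz: 23 for Novak, 0 for Yilmaz — Novak by 23–0.
Novak vs Aoki: 15 to 8, Novak.
Ferraro vs Yilmaz: Ferraro is ranked higher on 1+3+6+5+3+2 = 20 ballots, Yilmaz on 3. Ferraro wins 20–3.
Ferraro vs Aoki: Ferraro preferred on 1+6+5+3 = 15 ballots; Ferraro wins 15–8.
Yilmaz vs Aoki: 7 to 16, Aoki.
Only Yilmaz has no wins; Yilmaz is the Condorcet loser.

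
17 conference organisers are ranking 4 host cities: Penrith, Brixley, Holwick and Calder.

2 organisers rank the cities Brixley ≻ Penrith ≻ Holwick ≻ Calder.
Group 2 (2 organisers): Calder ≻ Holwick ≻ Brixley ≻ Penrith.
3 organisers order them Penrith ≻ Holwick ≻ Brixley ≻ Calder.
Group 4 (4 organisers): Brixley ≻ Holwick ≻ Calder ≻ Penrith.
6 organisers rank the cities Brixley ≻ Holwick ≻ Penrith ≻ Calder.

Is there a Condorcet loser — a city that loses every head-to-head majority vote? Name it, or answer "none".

Calder

Head-to-head results (17 organisers):
Penrith vs Brixley: Penrith preferred on 3 ballots; Brixley wins 14–3.
Penrith vs Holwick: Holwick, 12–5.
Penrith vs Calder: Penrith wins 11–6.
Brixley vs Holwick: Brixley preferred on 2+4+6 = 12 ballots; Brixley wins 12–5.
Brixley vs Calder: Brixley, 15–2.
Holwick vs Calder: Holwick is ranked higher on 2+3+4+6 = 15 ballots, Calder on 2. Holwick wins 15–2.
Calder is beaten in every head-to-head and is the Condorcet loser.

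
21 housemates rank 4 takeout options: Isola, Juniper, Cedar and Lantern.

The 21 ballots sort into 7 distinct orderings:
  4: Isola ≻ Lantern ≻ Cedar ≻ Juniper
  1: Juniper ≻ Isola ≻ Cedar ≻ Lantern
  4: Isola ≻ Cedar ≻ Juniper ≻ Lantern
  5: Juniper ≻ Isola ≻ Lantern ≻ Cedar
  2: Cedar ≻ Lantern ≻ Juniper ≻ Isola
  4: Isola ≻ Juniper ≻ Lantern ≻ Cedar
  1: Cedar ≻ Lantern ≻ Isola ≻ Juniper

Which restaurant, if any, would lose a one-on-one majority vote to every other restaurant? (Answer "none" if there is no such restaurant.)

Pairwise majorities:
Isola vs Juniper: Isola wins 13–8.
Isola vs Cedar: 18 to 3, Isola.
Isola vs Lantern: 18 to 3, Isola.
Juniper vs Cedar: 10 to 11, Cedar.
Juniper–Lantern: Juniper 14–7.
Cedar–Lantern: Lantern 13–8.
Every restaurant wins at least one matchup (Isola beats Juniper; Juniper beats Lantern; Cedar beats Juniper; Lantern beats Cedar), so there is no Condorcet loser.

none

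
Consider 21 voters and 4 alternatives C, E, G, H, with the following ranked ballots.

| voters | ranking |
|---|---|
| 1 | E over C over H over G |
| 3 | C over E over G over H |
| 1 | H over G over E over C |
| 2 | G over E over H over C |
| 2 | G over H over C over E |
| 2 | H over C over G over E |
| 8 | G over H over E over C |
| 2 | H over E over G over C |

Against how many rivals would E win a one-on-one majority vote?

1

E against each rival (21 voters):
E vs C: E, 14–7.
E–G: G 15–6.
E vs H: E is ranked higher on 1+3+2 = 6 ballots, H on 15. H wins 15–6.
E beats C; loses to G, H — 1 pairwise win.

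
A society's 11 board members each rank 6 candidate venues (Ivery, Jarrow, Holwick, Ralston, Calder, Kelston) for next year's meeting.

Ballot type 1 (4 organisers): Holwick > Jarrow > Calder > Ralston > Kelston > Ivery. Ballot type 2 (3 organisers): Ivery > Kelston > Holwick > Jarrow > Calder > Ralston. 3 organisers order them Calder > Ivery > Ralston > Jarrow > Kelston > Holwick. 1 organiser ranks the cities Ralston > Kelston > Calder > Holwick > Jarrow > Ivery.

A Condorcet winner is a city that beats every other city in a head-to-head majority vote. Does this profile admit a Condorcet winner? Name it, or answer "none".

Pairwise majorities:
Ivery vs Jarrow: Ivery wins 6–5.
Ivery vs Holwick: Ivery, 6–5.
Ivery vs Ralston: Ivery, 6–5.
Ivery vs Calder: 3 for Ivery, 8 for Calder — Calder by 8–3.
Ivery vs Kelston: Ivery is ranked higher on 3+3 = 6 ballots, Kelston on 5. Ivery wins 6–5.
Jarrow vs Holwick: 3 for Jarrow, 8 for Holwick — Holwick by 8–3.
Jarrow vs Ralston: Jarrow is ranked higher on 4+3 = 7 ballots, Ralston on 4. Jarrow wins 7–4.
Jarrow vs Calder: Jarrow, 7–4.
Jarrow vs Kelston: Jarrow, 7–4.
Holwick vs Ralston: Holwick is ranked higher on 4+3 = 7 ballots, Ralston on 4. Holwick wins 7–4.
Holwick vs Calder: Holwick preferred on 4+3 = 7 ballots; Holwick wins 7–4.
Holwick vs Kelston: Kelston, 7–4.
Ralston vs Calder: 1 to 10, Calder.
Ralston vs Kelston: 4+3+1 = 8 for Ralston, 3 for Kelston — Ralston by 8–3.
Calder–Kelston: Calder 7–4.
No city is unbeaten: Ivery loses to Calder; Jarrow loses to Ivery; Holwick loses to Ivery; Ralston loses to Ivery; Calder loses to Jarrow; Kelston loses to Ivery. In particular Ivery > Jarrow > Calder > Ivery is a majority cycle — no Condorcet winner exists.

none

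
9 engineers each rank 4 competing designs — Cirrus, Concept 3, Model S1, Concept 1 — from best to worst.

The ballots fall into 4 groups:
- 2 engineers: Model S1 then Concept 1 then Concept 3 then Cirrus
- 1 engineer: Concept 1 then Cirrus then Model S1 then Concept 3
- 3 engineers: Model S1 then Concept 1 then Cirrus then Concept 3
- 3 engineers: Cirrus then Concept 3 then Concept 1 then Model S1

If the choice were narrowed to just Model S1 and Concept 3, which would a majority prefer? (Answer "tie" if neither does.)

Ballots ranking Model S1 above Concept 3: 2 + 1 + 3 = 6.
Ballots ranking Concept 3 above Model S1: 9 − 6 = 3.
Model S1 wins the head-to-head 6–3.

Model S1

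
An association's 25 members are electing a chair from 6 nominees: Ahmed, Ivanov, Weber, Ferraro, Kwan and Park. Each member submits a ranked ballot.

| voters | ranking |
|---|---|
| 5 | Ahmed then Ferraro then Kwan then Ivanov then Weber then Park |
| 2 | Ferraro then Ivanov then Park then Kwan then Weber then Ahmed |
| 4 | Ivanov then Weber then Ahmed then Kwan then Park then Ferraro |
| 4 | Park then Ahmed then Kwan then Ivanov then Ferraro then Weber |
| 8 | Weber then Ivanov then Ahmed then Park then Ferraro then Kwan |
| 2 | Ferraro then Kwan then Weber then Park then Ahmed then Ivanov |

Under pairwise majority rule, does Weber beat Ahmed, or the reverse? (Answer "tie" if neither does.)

Weber

Ballots ranking Weber above Ahmed: 2 + 4 + 8 + 2 = 16.
Ballots ranking Ahmed above Weber: 25 − 16 = 9.
Weber wins the head-to-head 16–9.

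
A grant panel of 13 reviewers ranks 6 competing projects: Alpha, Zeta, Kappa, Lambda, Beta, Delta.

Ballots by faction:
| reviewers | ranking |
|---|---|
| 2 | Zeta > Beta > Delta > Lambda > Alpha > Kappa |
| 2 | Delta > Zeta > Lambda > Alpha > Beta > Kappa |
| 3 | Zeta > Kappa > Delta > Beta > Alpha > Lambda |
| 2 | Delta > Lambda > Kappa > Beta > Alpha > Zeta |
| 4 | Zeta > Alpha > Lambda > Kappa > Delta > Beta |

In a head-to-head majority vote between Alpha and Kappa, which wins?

Ballots ranking Alpha above Kappa: 2 + 2 + 4 = 8.
Ballots ranking Kappa above Alpha: 13 − 8 = 5.
Alpha wins the head-to-head 8–5.

Alpha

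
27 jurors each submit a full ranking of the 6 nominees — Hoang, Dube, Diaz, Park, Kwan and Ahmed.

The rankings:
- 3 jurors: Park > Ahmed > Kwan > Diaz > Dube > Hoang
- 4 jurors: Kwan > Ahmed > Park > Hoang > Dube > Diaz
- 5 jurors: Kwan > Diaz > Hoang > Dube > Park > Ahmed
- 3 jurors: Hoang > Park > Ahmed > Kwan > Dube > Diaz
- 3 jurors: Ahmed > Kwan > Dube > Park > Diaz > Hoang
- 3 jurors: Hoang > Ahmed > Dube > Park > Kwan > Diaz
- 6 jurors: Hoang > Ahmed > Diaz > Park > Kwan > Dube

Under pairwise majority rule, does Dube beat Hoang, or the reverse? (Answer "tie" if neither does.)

Ballots ranking Dube above Hoang: 3 + 3 = 6.
Ballots ranking Hoang above Dube: 27 − 6 = 21.
Hoang wins the head-to-head 21–6.

Hoang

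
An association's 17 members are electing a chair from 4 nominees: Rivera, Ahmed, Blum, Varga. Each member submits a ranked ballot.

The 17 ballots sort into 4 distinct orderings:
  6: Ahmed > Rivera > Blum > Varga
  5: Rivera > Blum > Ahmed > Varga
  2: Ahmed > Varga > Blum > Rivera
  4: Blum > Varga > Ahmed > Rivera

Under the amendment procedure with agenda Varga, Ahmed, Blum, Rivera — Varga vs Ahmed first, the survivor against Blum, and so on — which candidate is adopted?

Round 1: Varga vs Ahmed — 4–13, Ahmed advances.
Round 2: Ahmed vs Blum — 8–9, Blum advances.
Round 3: Blum vs Rivera — 6–11, Rivera advances.
Rivera survives the agenda.

Rivera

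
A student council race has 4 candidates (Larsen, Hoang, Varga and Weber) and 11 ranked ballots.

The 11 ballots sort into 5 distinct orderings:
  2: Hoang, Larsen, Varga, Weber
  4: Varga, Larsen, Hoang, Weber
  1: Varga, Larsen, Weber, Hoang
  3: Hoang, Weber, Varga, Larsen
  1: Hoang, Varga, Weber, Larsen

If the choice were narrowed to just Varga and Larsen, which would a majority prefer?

Ballots ranking Varga above Larsen: 4 + 1 + 3 + 1 = 9.
Ballots ranking Larsen above Varga: 11 − 9 = 2.
Varga wins the head-to-head 9–2.

Varga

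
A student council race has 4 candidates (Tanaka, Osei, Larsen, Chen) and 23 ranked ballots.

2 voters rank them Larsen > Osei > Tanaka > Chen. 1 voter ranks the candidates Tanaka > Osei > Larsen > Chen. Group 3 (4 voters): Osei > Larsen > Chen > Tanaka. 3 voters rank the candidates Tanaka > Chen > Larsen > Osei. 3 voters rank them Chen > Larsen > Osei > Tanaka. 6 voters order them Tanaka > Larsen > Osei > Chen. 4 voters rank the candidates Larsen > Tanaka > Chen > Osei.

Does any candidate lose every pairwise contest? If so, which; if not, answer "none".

Chen

Head-to-head results (23 voters):
Tanaka vs Osei: 14 to 9, Tanaka.
Tanaka vs Larsen: 10 to 13, Larsen.
Tanaka vs Chen: Tanaka preferred on 2+1+3+6+4 = 16 ballots; Tanaka wins 16–7.
Osei vs Larsen: Larsen, 18–5.
Osei vs Chen: 13 to 10, Osei.
Larsen vs Chen: Larsen preferred on 2+1+4+6+4 = 17 ballots; Larsen wins 17–6.
Only Chen has no wins; Chen is the Condorcet loser.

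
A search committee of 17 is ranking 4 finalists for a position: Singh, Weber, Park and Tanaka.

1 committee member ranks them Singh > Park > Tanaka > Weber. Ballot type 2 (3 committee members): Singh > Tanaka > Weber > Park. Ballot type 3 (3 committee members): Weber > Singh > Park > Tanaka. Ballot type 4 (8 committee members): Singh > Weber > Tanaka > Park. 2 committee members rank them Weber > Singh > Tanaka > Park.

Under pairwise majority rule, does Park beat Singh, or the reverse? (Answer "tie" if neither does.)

No ballot ranks Park above Singh: 0.
Ballots ranking Singh above Park: 17 − 0 = 17.
Singh wins the head-to-head 17–0.

Singh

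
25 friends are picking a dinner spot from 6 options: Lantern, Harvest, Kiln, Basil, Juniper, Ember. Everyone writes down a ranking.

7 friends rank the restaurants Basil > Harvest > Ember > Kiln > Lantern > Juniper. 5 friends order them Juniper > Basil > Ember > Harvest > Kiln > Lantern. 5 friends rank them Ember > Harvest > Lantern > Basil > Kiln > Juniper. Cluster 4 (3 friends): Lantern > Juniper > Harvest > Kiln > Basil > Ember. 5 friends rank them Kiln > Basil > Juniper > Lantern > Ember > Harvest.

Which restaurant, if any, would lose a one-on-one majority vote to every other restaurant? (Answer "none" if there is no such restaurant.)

Head-to-head results (25 friends):
Lantern vs Harvest: Lantern preferred on 3+5 = 8 ballots; Harvest wins 17–8.
Lantern vs Kiln: Lantern preferred on 5+3 = 8 ballots; Kiln wins 17–8.
Lantern vs Basil: Lantern preferred on 5+3 = 8 ballots; Basil wins 17–8.
Lantern vs Juniper: 15 to 10, Lantern.
Lantern vs Ember: 3+5 = 8 for Lantern, 17 for Ember — Ember by 17–8.
Harvest–Kiln: Harvest 20–5.
Harvest vs Basil: 8 to 17, Basil.
Harvest vs Juniper: Juniper wins 13–12.
Harvest vs Ember: 10 to 15, Ember.
Kiln–Basil: Basil 17–8.
Kiln vs Juniper: Kiln, 17–8.
Kiln vs Ember: Ember wins 17–8.
Basil–Juniper: Basil 17–8.
Basil vs Ember: 7+5+3+5 = 20 for Basil, 5 for Ember — Basil by 20–5.
Juniper vs Ember: 13 to 12, Juniper.
Each restaurant has at least one pairwise win (Lantern beats Juniper; Harvest beats Lantern; Kiln beats Lantern; Basil beats Lantern; Juniper beats Harvest; Ember beats Lantern) — no Condorcet loser.

none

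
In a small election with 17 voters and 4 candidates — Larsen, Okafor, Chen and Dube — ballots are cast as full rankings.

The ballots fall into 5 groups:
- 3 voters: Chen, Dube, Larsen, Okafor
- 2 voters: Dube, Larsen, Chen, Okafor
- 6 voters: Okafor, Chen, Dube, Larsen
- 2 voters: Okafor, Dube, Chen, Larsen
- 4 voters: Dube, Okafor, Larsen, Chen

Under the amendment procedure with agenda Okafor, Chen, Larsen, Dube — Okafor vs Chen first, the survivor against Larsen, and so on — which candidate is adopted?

Dube

Round 1: Okafor vs Chen — 12–5, Okafor advances.
Round 2: Okafor vs Larsen — 12–5, Okafor advances.
Round 3: Okafor vs Dube — 8–9, Dube advances.
Dube survives the agenda.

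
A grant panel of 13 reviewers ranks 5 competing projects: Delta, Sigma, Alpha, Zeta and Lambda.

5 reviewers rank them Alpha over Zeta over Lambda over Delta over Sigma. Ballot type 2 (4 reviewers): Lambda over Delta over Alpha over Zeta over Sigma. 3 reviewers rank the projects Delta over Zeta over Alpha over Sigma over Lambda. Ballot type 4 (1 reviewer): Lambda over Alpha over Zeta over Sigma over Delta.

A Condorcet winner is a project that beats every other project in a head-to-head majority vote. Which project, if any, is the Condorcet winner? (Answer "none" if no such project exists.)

Head-to-head results (13 reviewers):
Delta vs Sigma: 5+4+3 = 12 for Delta, 1 for Sigma — Delta by 12–1.
Delta vs Alpha: Delta preferred on 4+3 = 7 ballots; Delta wins 7–6.
Delta vs Zeta: Delta preferred on 4+3 = 7 ballots; Delta wins 7–6.
Delta vs Lambda: 3 for Delta, 10 for Lambda — Lambda by 10–3.
Sigma vs Alpha: 0 to 13, Alpha.
Sigma vs Zeta: Sigma preferred on 0 ballots; Zeta wins 13–0.
Sigma vs Lambda: Sigma preferred on 3 ballots; Lambda wins 10–3.
Alpha vs Zeta: 5+4+1 = 10 for Alpha, 3 for Zeta — Alpha by 10–3.
Alpha vs Lambda: 8 to 5, Alpha.
Zeta vs Lambda: Zeta preferred on 5+3 = 8 ballots; Zeta wins 8–5.
Each project drops at least one matchup (Delta loses to Lambda; Sigma loses to Delta; Alpha loses to Delta; Zeta loses to Delta; Lambda loses to Alpha); the cycle Delta > Alpha > Lambda > Delta rules out a Condorcet winner.

none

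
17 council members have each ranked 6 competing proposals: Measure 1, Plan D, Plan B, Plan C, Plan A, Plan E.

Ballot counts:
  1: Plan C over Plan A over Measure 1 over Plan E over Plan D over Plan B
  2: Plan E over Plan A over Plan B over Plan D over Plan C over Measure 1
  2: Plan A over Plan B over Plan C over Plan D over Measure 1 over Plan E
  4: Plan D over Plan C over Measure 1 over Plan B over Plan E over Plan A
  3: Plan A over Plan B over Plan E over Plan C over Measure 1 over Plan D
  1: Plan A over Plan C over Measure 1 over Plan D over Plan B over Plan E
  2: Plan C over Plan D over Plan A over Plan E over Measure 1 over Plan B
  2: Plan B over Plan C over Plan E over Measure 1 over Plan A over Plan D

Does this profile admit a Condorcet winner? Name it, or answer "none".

none

Pairwise majorities:
Measure 1 vs Plan D: Plan D wins 10–7.
Measure 1 vs Plan B: Plan B, 9–8.
Measure 1 vs Plan C: Measure 1 preferred on 0 ballots; Plan C wins 17–0.
Measure 1 vs Plan A: Measure 1 preferred on 4+2 = 6 ballots; Plan A wins 11–6.
Measure 1 vs Plan E: Measure 1 preferred on 1+2+4+1 = 8 ballots; Plan E wins 9–8.
Plan D vs Plan B: 8 to 9, Plan B.
Plan D–Plan C: Plan C 11–6.
Plan D–Plan A: Plan A 11–6.
Plan D vs Plan E: Plan D preferred on 2+4+1+2 = 9 ballots; Plan D wins 9–8.
Plan B vs Plan C: 9 to 8, Plan B.
Plan B–Plan A: Plan A 11–6.
Plan B vs Plan E: Plan B, 12–5.
Plan C vs Plan A: Plan C preferred on 1+4+2+2 = 9 ballots; Plan C wins 9–8.
Plan C vs Plan E: Plan C wins 12–5.
Plan A vs Plan E: 9 to 8, Plan A.
Every option loses at least once (Measure 1 loses to Plan D; Plan D loses to Plan B; Plan B loses to Plan A; Plan C loses to Plan B; Plan A loses to Plan C; Plan E loses to Plan D). The majority relation contains the cycle Plan B > Plan C > Plan A > Plan B, so there is no Condorcet winner.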